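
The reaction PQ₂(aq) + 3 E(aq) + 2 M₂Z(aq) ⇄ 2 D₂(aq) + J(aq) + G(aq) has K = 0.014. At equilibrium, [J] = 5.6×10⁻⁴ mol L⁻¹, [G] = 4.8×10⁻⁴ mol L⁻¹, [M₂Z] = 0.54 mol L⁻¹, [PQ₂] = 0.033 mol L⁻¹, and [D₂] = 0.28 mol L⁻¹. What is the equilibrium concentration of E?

At equilibrium, K = [D₂]²·[J]·[G] / ([PQ₂]·[E]³·[M₂Z]²) = 0.014.
(0.28)²·(5.6×10⁻⁴)·(4.8×10⁻⁴) / ((0.033)·([E])³·(0.54)²) = 0.014
[E]³ = 1.56×10⁻⁴ ⇒ [E] = 0.054 mol L⁻¹

[E] = 0.054 mol L⁻¹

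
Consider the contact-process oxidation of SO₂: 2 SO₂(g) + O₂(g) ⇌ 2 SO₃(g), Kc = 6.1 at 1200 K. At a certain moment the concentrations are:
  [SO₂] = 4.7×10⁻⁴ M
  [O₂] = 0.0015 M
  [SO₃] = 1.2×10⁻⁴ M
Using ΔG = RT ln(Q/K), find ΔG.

ΔG = 19.6 kJ/mol

Qc = [SO₃]² / ([SO₂]²·[O₂]) = (1.2×10⁻⁴)² / ((4.7×10⁻⁴)²·(0.0015)) = 43.5
ΔG = RT ln(Qc/Kc) = (8.314 J mol⁻¹ K⁻¹)(1200 K) × ln(43.5/6.1)
   = (9.977 kJ/mol)(1.964) = 19.6 kJ/mol
ΔG > 0, so the forward reaction is non-spontaneous (proceeds in reverse).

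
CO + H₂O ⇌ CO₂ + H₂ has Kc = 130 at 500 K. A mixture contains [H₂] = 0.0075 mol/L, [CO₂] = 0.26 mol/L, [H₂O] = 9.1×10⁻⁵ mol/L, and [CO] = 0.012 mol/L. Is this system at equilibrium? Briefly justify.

no; Q > K, reaction proceeds in reverse

Qc = [CO₂]·[H₂] / ([CO]·[H₂O]) = (0.26)·(0.0075) / ((0.012)·(9.1×10⁻⁵)) = 1800
Qc = 1800 > Kc = 130: net reverse reaction.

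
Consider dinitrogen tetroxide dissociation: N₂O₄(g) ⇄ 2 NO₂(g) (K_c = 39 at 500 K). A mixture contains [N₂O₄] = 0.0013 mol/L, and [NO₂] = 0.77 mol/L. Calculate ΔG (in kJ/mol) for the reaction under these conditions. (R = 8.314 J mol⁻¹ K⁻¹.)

Q_c = [NO₂]² / [N₂O₄] = (0.77)² / (0.0013) = 456
ΔG = RT ln(Q_c/K_c) = (8.314 J mol⁻¹ K⁻¹)(500 K) × ln(456/39)
   = (4.157 kJ/mol)(2.459) = 10.2 kJ/mol
ΔG > 0, so the forward reaction is non-spontaneous (proceeds in reverse).

ΔG = 10.2 kJ/mol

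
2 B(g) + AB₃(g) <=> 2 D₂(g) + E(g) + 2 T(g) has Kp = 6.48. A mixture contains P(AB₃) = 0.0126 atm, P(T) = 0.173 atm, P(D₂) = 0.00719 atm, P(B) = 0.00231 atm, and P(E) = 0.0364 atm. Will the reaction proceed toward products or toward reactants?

forward (toward products)

Qp = P(D₂)²·P(E)·P(T)² / (P(B)²·P(AB₃)) = (0.00719)²·(0.0364)·(0.173)² / ((0.00231)²·(0.0126)) = 0.838
Qp = 0.838 < Kp = 6.48, so the forward reaction proceeds.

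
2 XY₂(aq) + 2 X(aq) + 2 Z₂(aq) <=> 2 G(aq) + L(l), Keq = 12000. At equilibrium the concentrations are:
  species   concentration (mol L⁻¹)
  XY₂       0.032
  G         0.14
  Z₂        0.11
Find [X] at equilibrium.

(L is a pure liquid — omitted from Keq.)
At equilibrium, Keq = [G]² / ([XY₂]²·[X]²·[Z₂]²) = 12000.
(0.14)² / ((0.032)²·([X])²·(0.11)²) = 12000
[X]² = 0.132 ⇒ [X] = 0.36 mol L⁻¹

[X] = 0.36 mol L⁻¹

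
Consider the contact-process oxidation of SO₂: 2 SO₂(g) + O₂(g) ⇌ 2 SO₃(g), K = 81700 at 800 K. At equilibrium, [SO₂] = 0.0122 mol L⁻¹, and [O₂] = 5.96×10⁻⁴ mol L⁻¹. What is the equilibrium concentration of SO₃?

[SO₃] = 0.0851 mol L⁻¹

At equilibrium, K = [SO₃]² / ([SO₂]²·[O₂]) = 81700.
([SO₃])² / ((0.0122)²·(5.96×10⁻⁴)) = 81700
[SO₃]² = 0.00725 ⇒ [SO₃] = 0.0851 mol L⁻¹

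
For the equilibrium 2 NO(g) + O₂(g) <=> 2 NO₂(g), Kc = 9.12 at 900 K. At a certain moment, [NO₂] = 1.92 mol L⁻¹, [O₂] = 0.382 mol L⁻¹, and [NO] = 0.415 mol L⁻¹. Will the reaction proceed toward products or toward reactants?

reverse (toward reactants)

Qc = [NO₂]² / ([NO]²·[O₂]) = (1.92)² / ((0.415)²·(0.382)) = 56.0
Qc = 56.0 > Kc = 9.12, so the reverse reaction proceeds.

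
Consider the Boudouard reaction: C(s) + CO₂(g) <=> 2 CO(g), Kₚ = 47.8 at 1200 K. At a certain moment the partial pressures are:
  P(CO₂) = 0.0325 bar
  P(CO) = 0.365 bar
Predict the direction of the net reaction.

in the forward direction

(C is a pure solid — omitted from Qₚ.)
Qₚ = P(CO)² / P(CO₂) = (0.365)² / (0.0325) = 4.10
Qₚ = 4.10 < Kₚ = 47.8, so the forward reaction proceeds.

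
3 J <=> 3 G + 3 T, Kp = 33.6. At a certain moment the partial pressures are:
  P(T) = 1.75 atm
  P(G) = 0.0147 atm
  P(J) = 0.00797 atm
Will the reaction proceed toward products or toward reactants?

Qp = P(G)³·P(T)³ / P(J)³ = (0.0147)³·(1.75)³ / (0.00797)³ = 33.6
Qp = 33.6 = Kp, so the system is already at equilibrium.

no net change (already at equilibrium)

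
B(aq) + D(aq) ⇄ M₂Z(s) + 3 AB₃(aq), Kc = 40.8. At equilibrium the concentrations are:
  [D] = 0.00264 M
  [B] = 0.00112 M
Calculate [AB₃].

(M₂Z is a pure solid — omitted from Kc.)
At equilibrium, Kc = [AB₃]³ / ([B]·[D]) = 40.8.
([AB₃])³ / ((0.00112)·(0.00264)) = 40.8
[AB₃]³ = 1.21×10⁻⁴ ⇒ [AB₃] = 0.0494 M

[AB₃] = 0.0494 M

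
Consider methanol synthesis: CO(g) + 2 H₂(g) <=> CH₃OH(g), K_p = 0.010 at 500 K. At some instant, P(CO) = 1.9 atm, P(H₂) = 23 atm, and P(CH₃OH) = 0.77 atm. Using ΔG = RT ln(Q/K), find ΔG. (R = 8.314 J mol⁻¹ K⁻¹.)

Q_p = P(CH₃OH) / (P(CO)·P(H₂)²) = (0.77) / ((1.9)·(23)²) = 7.66×10⁻⁴
ΔG = RT ln(Q_p/K_p) = (8.314 J mol⁻¹ K⁻¹)(500 K) × ln(7.66×10⁻⁴/0.010)
   = (4.157 kJ/mol)(-2.569) = -10.7 kJ/mol
ΔG < 0, so the forward reaction is spontaneous (proceeds forward).

ΔG = -10.7 kJ/mol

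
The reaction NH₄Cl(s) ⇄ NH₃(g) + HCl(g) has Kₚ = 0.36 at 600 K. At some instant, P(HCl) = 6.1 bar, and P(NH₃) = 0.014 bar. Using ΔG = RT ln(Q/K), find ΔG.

(NH₄Cl is a pure solid — omitted from Qₚ.)
Qₚ = P(NH₃)·P(HCl) = (0.014)·(6.1) = 0.0854
ΔG = RT ln(Qₚ/Kₚ) = (8.314 J mol⁻¹ K⁻¹)(600 K) × ln(0.0854/0.36)
   = (4.988 kJ/mol)(-1.439) = -7.18 kJ/mol
ΔG < 0, so the forward reaction is spontaneous (proceeds forward).

ΔG = -7.18 kJ/mol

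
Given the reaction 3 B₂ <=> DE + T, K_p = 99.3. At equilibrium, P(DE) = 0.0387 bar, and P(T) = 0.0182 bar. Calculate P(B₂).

At equilibrium, K_p = P(DE)·P(T) / P(B₂)³ = 99.3.
(0.0387)·(0.0182) / (P(B₂))³ = 99.3
P(B₂)³ = 7.09×10⁻⁶ ⇒ P(B₂) = 0.0192 bar

P(B₂) = 0.0192 bar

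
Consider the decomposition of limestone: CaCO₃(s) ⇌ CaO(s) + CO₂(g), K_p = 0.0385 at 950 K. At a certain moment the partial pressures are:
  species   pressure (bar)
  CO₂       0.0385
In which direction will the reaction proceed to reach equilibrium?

no net change (already at equilibrium)

(CaCO₃, CaO are pure solids — omitted from Q_p.)
Q_p = P(CO₂) = 0.0385
Q_p = 0.0385 = K_p, so the system is already at equilibrium.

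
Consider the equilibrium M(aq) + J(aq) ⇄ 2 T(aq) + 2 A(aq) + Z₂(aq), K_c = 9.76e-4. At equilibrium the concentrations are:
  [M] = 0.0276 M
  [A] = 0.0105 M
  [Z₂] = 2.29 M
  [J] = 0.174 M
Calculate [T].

At equilibrium, K_c = [T]²·[A]²·[Z₂] / ([M]·[J]) = 9.76e-4.
([T])²·(0.0105)²·(2.29) / ((0.0276)·(0.174)) = 9.76e-4
[T]² = 0.0186 ⇒ [T] = 0.136 M

[T] = 0.136 M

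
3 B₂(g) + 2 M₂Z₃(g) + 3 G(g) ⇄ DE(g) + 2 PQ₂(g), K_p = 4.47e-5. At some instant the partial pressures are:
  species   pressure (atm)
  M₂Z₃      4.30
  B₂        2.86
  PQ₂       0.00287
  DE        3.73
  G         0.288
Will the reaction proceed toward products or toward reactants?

Q_p = P(DE)·P(PQ₂)² / (P(B₂)³·P(M₂Z₃)²·P(G)³) = (3.73)·(0.00287)² / ((2.86)³·(4.30)²·(0.288)³) = 2.97e-6
Q_p = 2.97e-6 < K_p = 4.47e-5, so the forward reaction proceeds.

in the forward direction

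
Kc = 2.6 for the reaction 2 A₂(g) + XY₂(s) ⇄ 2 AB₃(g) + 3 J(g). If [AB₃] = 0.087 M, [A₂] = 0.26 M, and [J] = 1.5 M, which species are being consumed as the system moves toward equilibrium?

A₂, XY₂ (reactants)

(XY₂ is a pure solid — omitted from Qc.)
Qc = [AB₃]²·[J]³ / [A₂]² = (0.087)²·(1.5)³ / (0.26)² = 0.38
Qc = 0.38 < Kc = 2.6: net forward reaction.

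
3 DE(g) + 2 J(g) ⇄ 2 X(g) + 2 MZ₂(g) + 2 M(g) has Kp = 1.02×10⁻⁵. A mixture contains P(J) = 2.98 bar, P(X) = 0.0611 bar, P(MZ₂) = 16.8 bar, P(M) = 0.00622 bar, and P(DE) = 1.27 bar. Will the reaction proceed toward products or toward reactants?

Qp = P(X)²·P(MZ₂)²·P(M)² / (P(DE)³·P(J)²) = (0.0611)²·(16.8)²·(0.00622)² / ((1.27)³·(2.98)²) = 2.24×10⁻⁶
Qp = 2.24×10⁻⁶ < Kp = 1.02×10⁻⁵, so the forward reaction proceeds.

toward products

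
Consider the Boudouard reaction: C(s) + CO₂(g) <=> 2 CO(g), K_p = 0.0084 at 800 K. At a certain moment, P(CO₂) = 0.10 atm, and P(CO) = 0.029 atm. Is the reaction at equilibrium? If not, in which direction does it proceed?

neither direction; the system is at equilibrium

(C is a pure solid — omitted from Q_p.)
Q_p = P(CO)² / P(CO₂) = (0.029)² / (0.10) = 0.0084
Q_p = 0.0084 = K_p, so the system is already at equilibrium.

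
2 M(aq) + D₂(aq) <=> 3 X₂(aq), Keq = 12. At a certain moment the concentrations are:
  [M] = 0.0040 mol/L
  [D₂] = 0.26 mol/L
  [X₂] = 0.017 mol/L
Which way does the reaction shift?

Q = [X₂]³ / ([M]²·[D₂]) = (0.017)³ / ((0.0040)²·(0.26)) = 1.2
Q = 1.2 < Keq = 12, so the forward reaction proceeds.

to the right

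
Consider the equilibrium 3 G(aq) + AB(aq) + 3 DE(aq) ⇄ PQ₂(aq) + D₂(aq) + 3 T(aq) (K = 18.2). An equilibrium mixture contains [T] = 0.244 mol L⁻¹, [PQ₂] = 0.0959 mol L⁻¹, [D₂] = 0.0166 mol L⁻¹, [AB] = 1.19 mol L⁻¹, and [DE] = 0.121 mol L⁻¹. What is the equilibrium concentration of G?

[G] = 0.0845 mol L⁻¹

At equilibrium, K = [PQ₂]·[D₂]·[T]³ / ([G]³·[AB]·[DE]³) = 18.2.
(0.0959)·(0.0166)·(0.244)³ / (([G])³·(1.19)·(0.121)³) = 18.2
[G]³ = 6.03e-4 ⇒ [G] = 0.0845 mol L⁻¹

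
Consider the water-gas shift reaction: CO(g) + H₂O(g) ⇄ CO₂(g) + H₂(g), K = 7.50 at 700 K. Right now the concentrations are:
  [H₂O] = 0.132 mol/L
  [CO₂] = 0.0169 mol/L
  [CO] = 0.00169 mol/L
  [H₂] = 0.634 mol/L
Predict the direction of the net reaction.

to the left

Q = [CO₂]·[H₂] / ([CO]·[H₂O]) = (0.0169)·(0.634) / ((0.00169)·(0.132)) = 48.0
Q = 48.0 > K = 7.50, so the reverse reaction proceeds.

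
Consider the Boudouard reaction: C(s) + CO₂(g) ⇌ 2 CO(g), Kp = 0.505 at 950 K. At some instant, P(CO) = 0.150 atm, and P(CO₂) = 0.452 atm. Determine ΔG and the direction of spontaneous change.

ΔG = -18.3 kJ/mol; the forward reaction is spontaneous

(C is a pure solid — omitted from Qp.)
Qp = P(CO)² / P(CO₂) = (0.150)² / (0.452) = 0.0498
ΔG = RT ln(Qp/Kp) = (8.314 J mol⁻¹ K⁻¹)(950 K) × ln(0.0498/0.505)
   = (7.898 kJ/mol)(-2.317) = -18.3 kJ/mol
ΔG < 0, so the forward reaction is spontaneous (proceeds forward).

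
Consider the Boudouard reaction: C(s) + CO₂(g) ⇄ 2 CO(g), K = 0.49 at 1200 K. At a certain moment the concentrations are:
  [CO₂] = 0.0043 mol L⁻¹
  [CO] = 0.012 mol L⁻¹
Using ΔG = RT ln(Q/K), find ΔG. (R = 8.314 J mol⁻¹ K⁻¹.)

ΔG = -26.8 kJ/mol

(C is a pure solid — omitted from Q.)
Q = [CO]² / [CO₂] = (0.012)² / (0.0043) = 0.0335
ΔG = RT ln(Q/K) = (8.314 J mol⁻¹ K⁻¹)(1200 K) × ln(0.0335/0.49)
   = (9.977 kJ/mol)(-2.683) = -26.8 kJ/mol
ΔG < 0, so the forward reaction is spontaneous (proceeds forward).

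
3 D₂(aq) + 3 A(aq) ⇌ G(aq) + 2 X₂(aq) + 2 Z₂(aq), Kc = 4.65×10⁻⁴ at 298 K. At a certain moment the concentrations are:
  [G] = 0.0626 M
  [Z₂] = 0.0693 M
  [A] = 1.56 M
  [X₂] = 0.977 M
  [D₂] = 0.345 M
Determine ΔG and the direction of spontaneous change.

ΔG = 3.41 kJ/mol; the forward reaction is non-spontaneous

Qc = [G]·[X₂]²·[Z₂]² / ([D₂]³·[A]³) = (0.0626)·(0.977)²·(0.0693)² / ((0.345)³·(1.56)³) = 0.00184
ΔG = RT ln(Qc/Kc) = (8.314 J mol⁻¹ K⁻¹)(298 K) × ln(0.00184/4.65×10⁻⁴)
   = (2.478 kJ/mol)(1.375) = 3.41 kJ/mol
ΔG > 0, so the forward reaction is non-spontaneous (proceeds in reverse).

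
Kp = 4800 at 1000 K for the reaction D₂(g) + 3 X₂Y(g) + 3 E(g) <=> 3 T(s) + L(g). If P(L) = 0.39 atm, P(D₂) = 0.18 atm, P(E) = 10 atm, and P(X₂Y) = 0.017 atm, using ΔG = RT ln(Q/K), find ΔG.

ΔG = -19.8 kJ/mol

(T is a pure solid — omitted from Qp.)
Qp = P(L) / (P(D₂)·P(X₂Y)³·P(E)³) = (0.39) / ((0.18)·(0.017)³·(10)³) = 441
ΔG = RT ln(Qp/Kp) = (8.314 J mol⁻¹ K⁻¹)(1000 K) × ln(441/4800)
   = (8.314 kJ/mol)(-2.387) = -19.8 kJ/mol
ΔG < 0, so the forward reaction is spontaneous (proceeds forward).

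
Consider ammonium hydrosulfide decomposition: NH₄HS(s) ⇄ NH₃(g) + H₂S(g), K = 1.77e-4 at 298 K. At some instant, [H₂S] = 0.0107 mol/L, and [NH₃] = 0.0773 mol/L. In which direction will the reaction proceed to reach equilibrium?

reverse (toward reactants)

(NH₄HS is a pure solid — omitted from Q.)
Q = [NH₃]·[H₂S] = (0.0773)·(0.0107) = 8.27e-4
Q = 8.27e-4 > K = 1.77e-4, so the reverse reaction proceeds.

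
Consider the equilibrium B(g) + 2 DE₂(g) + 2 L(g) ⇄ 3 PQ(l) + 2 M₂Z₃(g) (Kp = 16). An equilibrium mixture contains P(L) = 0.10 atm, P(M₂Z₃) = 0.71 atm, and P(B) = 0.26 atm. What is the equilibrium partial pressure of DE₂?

(PQ is a pure liquid — omitted from Kp.)
At equilibrium, Kp = P(M₂Z₃)² / (P(B)·P(DE₂)²·P(L)²) = 16.
(0.71)² / ((0.26)·(P(DE₂))²·(0.10)²) = 16
P(DE₂)² = 12.1 ⇒ P(DE₂) = 3.5 atm

P(DE₂) = 3.5 atm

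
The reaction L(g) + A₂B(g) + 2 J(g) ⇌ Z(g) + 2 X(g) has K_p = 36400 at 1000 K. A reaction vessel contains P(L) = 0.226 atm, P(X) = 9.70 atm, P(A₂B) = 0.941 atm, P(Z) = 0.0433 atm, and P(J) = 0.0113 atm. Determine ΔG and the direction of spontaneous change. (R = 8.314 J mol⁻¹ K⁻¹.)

Q_p = P(Z)·P(X)² / (P(L)·P(A₂B)·P(J)²) = (0.0433)·(9.70)² / ((0.226)·(0.941)·(0.0113)²) = 1.50×10⁵
ΔG = RT ln(Q_p/K_p) = (8.314 J mol⁻¹ K⁻¹)(1000 K) × ln(1.50×10⁵/36400)
   = (8.314 kJ/mol)(1.416) = 11.8 kJ/mol
ΔG > 0, so the forward reaction is non-spontaneous (proceeds in reverse).

ΔG = 11.8 kJ/mol; the forward reaction is non-spontaneous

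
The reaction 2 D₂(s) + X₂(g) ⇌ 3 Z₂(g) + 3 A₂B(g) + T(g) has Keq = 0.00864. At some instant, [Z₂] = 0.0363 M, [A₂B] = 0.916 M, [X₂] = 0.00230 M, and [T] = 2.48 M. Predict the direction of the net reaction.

(D₂ is a pure solid — omitted from Q.)
Q = [Z₂]³·[A₂B]³·[T] / [X₂] = (0.0363)³·(0.916)³·(2.48) / (0.00230) = 0.0396
Q = 0.0396 > Keq = 0.00864, so the reverse reaction proceeds.

reverse (toward reactants)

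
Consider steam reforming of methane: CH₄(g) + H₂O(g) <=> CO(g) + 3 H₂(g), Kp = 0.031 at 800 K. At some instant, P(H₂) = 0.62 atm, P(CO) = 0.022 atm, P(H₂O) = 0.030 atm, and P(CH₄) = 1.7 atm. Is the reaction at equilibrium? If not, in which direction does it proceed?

in the reverse direction

Qp = P(CO)·P(H₂)³ / (P(CH₄)·P(H₂O)) = (0.022)·(0.62)³ / ((1.7)·(0.030)) = 0.10
Qp = 0.10 > Kp = 0.031, so the reverse reaction proceeds.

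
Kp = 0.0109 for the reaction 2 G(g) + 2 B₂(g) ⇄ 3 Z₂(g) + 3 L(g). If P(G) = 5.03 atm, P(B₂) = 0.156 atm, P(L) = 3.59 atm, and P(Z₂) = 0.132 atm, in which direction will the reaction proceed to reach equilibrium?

Qp = P(Z₂)³·P(L)³ / (P(G)²·P(B₂)²) = (0.132)³·(3.59)³ / ((5.03)²·(0.156)²) = 0.173
Qp = 0.173 > Kp = 0.0109, so the reverse reaction proceeds.

in the reverse direction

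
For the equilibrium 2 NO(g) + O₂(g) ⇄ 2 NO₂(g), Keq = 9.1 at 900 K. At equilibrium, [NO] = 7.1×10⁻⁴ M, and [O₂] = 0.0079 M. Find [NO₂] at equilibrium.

At equilibrium, Keq = [NO₂]² / ([NO]²·[O₂]) = 9.1.
([NO₂])² / ((7.1×10⁻⁴)²·(0.0079)) = 9.1
[NO₂]² = 3.62×10⁻⁸ ⇒ [NO₂] = 1.9×10⁻⁴ M

[NO₂] = 1.9×10⁻⁴ M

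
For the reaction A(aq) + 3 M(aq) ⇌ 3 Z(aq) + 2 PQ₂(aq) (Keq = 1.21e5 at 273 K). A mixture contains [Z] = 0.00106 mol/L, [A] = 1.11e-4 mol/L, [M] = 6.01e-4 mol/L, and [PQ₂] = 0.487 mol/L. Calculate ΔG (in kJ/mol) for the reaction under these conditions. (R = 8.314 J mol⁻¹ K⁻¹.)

Q = [Z]³·[PQ₂]² / ([A]·[M]³) = (0.00106)³·(0.487)² / ((1.11e-4)·(6.01e-4)³) = 11700
ΔG = RT ln(Q/Keq) = (8.314 J mol⁻¹ K⁻¹)(273 K) × ln(11700/1.21e5)
   = (2.270 kJ/mol)(-2.336) = -5.30 kJ/mol
ΔG < 0, so the forward reaction is spontaneous (proceeds forward).

ΔG = -5.30 kJ/mol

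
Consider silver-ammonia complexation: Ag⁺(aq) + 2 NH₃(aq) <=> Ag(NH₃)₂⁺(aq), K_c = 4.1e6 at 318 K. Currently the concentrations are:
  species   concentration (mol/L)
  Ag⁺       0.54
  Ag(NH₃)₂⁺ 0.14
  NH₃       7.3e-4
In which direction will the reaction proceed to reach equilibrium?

to the right

Q_c = [Ag(NH₃)₂⁺] / ([Ag⁺]·[NH₃]²) = (0.14) / ((0.54)·(7.3e-4)²) = 4.9e5
Q_c = 4.9e5 < K_c = 4.1e6, so the forward reaction proceeds.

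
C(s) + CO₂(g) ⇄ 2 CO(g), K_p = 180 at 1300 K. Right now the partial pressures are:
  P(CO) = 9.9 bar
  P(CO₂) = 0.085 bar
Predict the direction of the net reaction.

(C is a pure solid — omitted from Q_p.)
Q_p = P(CO)² / P(CO₂) = (9.9)² / (0.085) = 1200
Q_p = 1200 > K_p = 180, so the reverse reaction proceeds.

toward reactants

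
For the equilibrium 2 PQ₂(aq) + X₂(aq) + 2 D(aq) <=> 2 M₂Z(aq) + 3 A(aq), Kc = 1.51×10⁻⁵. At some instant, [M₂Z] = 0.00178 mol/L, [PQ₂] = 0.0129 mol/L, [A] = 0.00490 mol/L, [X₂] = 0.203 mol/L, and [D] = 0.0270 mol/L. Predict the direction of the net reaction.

no net change (already at equilibrium)

Qc = [M₂Z]²·[A]³ / ([PQ₂]²·[X₂]·[D]²) = (0.00178)²·(0.00490)³ / ((0.0129)²·(0.203)·(0.0270)²) = 1.51×10⁻⁵
Qc = 1.51×10⁻⁵ = Kc, so the system is already at equilibrium.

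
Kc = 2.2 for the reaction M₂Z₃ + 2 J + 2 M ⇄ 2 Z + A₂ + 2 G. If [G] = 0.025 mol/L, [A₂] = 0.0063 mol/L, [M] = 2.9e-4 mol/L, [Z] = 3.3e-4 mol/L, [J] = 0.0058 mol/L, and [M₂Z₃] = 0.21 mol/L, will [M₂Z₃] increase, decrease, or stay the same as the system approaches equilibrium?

decrease

Qc = [Z]²·[A₂]·[G]² / ([M₂Z₃]·[J]²·[M]²) = (3.3e-4)²·(0.0063)·(0.025)² / ((0.21)·(0.0058)²·(2.9e-4)²) = 0.72
Qc = 0.72 < Kc = 2.2: net forward reaction.
M₂Z₃ is a reactant, so it decreases.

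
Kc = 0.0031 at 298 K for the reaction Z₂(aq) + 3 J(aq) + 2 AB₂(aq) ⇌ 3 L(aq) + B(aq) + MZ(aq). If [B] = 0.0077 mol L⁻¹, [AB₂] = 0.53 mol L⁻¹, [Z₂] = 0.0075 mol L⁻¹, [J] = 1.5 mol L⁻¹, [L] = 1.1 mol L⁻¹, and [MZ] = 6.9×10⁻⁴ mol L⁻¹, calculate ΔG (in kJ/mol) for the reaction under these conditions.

ΔG = -2.82 kJ/mol

Qc = [L]³·[B]·[MZ] / ([Z₂]·[J]³·[AB₂]²) = (1.1)³·(0.0077)·(6.9×10⁻⁴) / ((0.0075)·(1.5)³·(0.53)²) = 9.95×10⁻⁴
ΔG = RT ln(Qc/Kc) = (8.314 J mol⁻¹ K⁻¹)(298 K) × ln(9.95×10⁻⁴/0.0031)
   = (2.478 kJ/mol)(-1.136) = -2.82 kJ/mol
ΔG < 0, so the forward reaction is spontaneous (proceeds forward).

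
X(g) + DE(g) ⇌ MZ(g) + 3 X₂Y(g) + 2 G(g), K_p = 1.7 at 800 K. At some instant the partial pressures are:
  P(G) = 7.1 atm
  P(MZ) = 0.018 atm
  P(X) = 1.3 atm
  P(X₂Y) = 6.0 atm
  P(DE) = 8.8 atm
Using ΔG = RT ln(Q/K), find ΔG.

Q_p = P(MZ)·P(X₂Y)³·P(G)² / (P(X)·P(DE)) = (0.018)·(6.0)³·(7.1)² / ((1.3)·(8.8)) = 17.1
ΔG = RT ln(Q_p/K_p) = (8.314 J mol⁻¹ K⁻¹)(800 K) × ln(17.1/1.7)
   = (6.651 kJ/mol)(2.308) = 15.4 kJ/mol
ΔG > 0, so the forward reaction is non-spontaneous (proceeds in reverse).

ΔG = 15.4 kJ/mol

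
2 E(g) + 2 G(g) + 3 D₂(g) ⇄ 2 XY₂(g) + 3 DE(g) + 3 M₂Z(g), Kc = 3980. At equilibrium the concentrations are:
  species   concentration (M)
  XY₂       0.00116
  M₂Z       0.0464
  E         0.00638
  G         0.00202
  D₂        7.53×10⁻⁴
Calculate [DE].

[DE] = 0.0128 M

At equilibrium, Kc = [XY₂]²·[DE]³·[M₂Z]³ / ([E]²·[G]²·[D₂]³) = 3980.
(0.00116)²·([DE])³·(0.0464)³ / ((0.00638)²·(0.00202)²·(7.53×10⁻⁴)³) = 3980
[DE]³ = 2.10×10⁻⁶ ⇒ [DE] = 0.0128 M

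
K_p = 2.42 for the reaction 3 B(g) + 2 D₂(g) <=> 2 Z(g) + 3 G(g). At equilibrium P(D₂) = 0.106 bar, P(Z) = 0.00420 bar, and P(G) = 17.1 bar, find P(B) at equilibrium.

At equilibrium, K_p = P(Z)²·P(G)³ / (P(B)³·P(D₂)²) = 2.42.
(0.00420)²·(17.1)³ / ((P(B))³·(0.106)²) = 2.42
P(B)³ = 3.24 ⇒ P(B) = 1.48 bar

P(B) = 1.48 bar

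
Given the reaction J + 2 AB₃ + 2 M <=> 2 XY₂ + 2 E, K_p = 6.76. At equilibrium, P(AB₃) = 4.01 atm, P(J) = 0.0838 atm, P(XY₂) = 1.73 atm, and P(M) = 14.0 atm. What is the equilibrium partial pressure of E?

P(E) = 24.4 atm

At equilibrium, K_p = P(XY₂)²·P(E)² / (P(J)·P(AB₃)²·P(M)²) = 6.76.
(1.73)²·(P(E))² / ((0.0838)·(4.01)²·(14.0)²) = 6.76
P(E)² = 597 ⇒ P(E) = 24.4 atm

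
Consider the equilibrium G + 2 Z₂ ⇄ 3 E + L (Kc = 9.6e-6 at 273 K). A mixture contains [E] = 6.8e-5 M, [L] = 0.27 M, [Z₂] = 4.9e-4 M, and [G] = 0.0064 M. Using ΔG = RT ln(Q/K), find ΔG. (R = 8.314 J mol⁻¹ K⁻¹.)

Qc = [E]³·[L] / ([G]·[Z₂]²) = (6.8e-5)³·(0.27) / ((0.0064)·(4.9e-4)²) = 5.52e-5
ΔG = RT ln(Qc/Kc) = (8.314 J mol⁻¹ K⁻¹)(273 K) × ln(5.52e-5/9.6e-6)
   = (2.270 kJ/mol)(1.749) = 3.97 kJ/mol
ΔG > 0, so the forward reaction is non-spontaneous (proceeds in reverse).

ΔG = 3.97 kJ/mol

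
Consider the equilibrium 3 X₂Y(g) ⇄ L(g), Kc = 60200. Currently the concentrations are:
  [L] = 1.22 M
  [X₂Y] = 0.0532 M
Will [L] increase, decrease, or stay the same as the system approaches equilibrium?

Qc = [L] / [X₂Y]³ = (1.22) / (0.0532)³ = 8100
Qc = 8100 < Kc = 60200: net forward reaction.
L is a product, so it increases.

increase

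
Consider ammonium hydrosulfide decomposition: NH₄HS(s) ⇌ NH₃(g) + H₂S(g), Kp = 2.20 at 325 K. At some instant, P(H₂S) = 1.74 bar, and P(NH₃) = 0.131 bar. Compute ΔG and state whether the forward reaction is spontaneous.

ΔG = -6.13 kJ/mol; the forward reaction is spontaneous

(NH₄HS is a pure solid — omitted from Qp.)
Qp = P(NH₃)·P(H₂S) = (0.131)·(1.74) = 0.228
ΔG = RT ln(Qp/Kp) = (8.314 J mol⁻¹ K⁻¹)(325 K) × ln(0.228/2.20)
   = (2.702 kJ/mol)(-2.267) = -6.13 kJ/mol
ΔG < 0, so the forward reaction is spontaneous (proceeds forward).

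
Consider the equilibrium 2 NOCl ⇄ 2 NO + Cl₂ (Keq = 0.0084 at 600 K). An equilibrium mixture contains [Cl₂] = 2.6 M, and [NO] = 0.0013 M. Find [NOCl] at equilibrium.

At equilibrium, Keq = [NO]²·[Cl₂] / [NOCl]² = 0.0084.
(0.0013)²·(2.6) / ([NOCl])² = 0.0084
[NOCl]² = 5.23×10⁻⁴ ⇒ [NOCl] = 0.023 M

[NOCl] = 0.023 M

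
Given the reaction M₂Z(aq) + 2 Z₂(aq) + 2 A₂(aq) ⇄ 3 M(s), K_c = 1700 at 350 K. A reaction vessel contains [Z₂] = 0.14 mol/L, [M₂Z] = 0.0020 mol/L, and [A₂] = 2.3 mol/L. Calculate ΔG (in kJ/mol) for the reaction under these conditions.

ΔG = 3.03 kJ/mol

(M is a pure solid — omitted from Q_c.)
Q_c = 1 / ([M₂Z]·[Z₂]²·[A₂]²) = 1 / ((0.0020)·(0.14)²·(2.3)²) = 4820
ΔG = RT ln(Q_c/K_c) = (8.314 J mol⁻¹ K⁻¹)(350 K) × ln(4820/1700)
   = (2.910 kJ/mol)(1.042) = 3.03 kJ/mol
ΔG > 0, so the forward reaction is non-spontaneous (proceeds in reverse).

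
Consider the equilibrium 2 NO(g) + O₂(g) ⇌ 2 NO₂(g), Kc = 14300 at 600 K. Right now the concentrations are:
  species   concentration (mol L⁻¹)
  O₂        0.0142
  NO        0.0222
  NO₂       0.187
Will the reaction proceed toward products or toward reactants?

toward products

Qc = [NO₂]² / ([NO]²·[O₂]) = (0.187)² / ((0.0222)²·(0.0142)) = 5000
Qc = 5000 < Kc = 14300, so the forward reaction proceeds.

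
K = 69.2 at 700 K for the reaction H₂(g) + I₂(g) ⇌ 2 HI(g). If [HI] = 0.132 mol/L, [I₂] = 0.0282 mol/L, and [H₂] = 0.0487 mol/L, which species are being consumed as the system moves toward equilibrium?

H₂, I₂ (reactants)

Q = [HI]² / ([H₂]·[I₂]) = (0.132)² / ((0.0487)·(0.0282)) = 12.7
Q = 12.7 < K = 69.2: net forward reaction.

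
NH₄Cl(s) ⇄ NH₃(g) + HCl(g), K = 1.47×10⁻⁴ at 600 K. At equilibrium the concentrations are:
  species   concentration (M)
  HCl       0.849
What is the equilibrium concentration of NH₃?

[NH₃] = 1.73×10⁻⁴ M

(NH₄Cl is a pure solid — omitted from K.)
At equilibrium, K = [NH₃]·[HCl] = 1.47×10⁻⁴.
([NH₃])·(0.849) = 1.47×10⁻⁴
[NH₃] = 1.73×10⁻⁴ M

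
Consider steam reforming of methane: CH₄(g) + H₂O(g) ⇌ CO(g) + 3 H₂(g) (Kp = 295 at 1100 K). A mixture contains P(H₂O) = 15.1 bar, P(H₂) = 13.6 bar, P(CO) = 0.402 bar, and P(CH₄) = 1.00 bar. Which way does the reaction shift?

in the forward direction

Qp = P(CO)·P(H₂)³ / (P(CH₄)·P(H₂O)) = (0.402)·(13.6)³ / ((1.00)·(15.1)) = 67.0
Qp = 67.0 < Kp = 295, so the forward reaction proceeds.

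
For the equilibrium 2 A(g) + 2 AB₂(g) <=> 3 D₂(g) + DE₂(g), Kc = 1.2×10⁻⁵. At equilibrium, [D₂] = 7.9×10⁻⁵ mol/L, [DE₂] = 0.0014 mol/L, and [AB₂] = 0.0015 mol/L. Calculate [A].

At equilibrium, Kc = [D₂]³·[DE₂] / ([A]²·[AB₂]²) = 1.2×10⁻⁵.
(7.9×10⁻⁵)³·(0.0014) / (([A])²·(0.0015)²) = 1.2×10⁻⁵
[A]² = 2.56×10⁻⁵ ⇒ [A] = 0.0051 mol/L

[A] = 0.0051 mol/L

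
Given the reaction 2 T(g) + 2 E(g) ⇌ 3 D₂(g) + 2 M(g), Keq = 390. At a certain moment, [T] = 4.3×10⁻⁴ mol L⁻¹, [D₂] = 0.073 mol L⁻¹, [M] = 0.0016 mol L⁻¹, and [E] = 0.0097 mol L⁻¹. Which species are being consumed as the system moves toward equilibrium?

Q = [D₂]³·[M]² / ([T]²·[E]²) = (0.073)³·(0.0016)² / ((4.3×10⁻⁴)²·(0.0097)²) = 57
Q = 57 < Keq = 390: net forward reaction.

T, E (reactants)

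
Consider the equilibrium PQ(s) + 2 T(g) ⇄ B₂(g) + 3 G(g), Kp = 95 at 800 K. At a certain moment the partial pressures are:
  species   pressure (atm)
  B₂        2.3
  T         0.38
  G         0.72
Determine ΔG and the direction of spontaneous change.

(PQ is a pure solid — omitted from Qp.)
Qp = P(B₂)·P(G)³ / P(T)² = (2.3)·(0.72)³ / (0.38)² = 5.95
ΔG = RT ln(Qp/Kp) = (8.314 J mol⁻¹ K⁻¹)(800 K) × ln(5.95/95)
   = (6.651 kJ/mol)(-2.770) = -18.4 kJ/mol
ΔG < 0, so the forward reaction is spontaneous (proceeds forward).

ΔG = -18.4 kJ/mol; the forward reaction is spontaneous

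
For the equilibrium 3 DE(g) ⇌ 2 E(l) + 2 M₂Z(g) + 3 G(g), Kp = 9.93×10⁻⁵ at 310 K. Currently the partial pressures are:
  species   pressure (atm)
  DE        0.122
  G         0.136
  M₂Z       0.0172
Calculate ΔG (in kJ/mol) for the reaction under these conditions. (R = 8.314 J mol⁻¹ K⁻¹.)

(E is a pure liquid — omitted from Qp.)
Qp = P(M₂Z)²·P(G)³ / P(DE)³ = (0.0172)²·(0.136)³ / (0.122)³ = 4.10×10⁻⁴
ΔG = RT ln(Qp/Kp) = (8.314 J mol⁻¹ K⁻¹)(310 K) × ln(4.10×10⁻⁴/9.93×10⁻⁵)
   = (2.577 kJ/mol)(1.418) = 3.65 kJ/mol
ΔG > 0, so the forward reaction is non-spontaneous (proceeds in reverse).

ΔG = 3.65 kJ/mol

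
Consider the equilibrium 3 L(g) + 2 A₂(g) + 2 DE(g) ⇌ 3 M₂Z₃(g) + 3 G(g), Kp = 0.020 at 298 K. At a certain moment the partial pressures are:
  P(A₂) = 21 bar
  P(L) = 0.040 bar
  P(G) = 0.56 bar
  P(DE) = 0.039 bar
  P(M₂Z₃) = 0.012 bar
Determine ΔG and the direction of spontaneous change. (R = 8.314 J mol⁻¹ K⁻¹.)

Qp = P(M₂Z₃)³·P(G)³ / (P(L)³·P(A₂)²·P(DE)²) = (0.012)³·(0.56)³ / ((0.040)³·(21)²·(0.039)²) = 0.00707
ΔG = RT ln(Qp/Kp) = (8.314 J mol⁻¹ K⁻¹)(298 K) × ln(0.00707/0.020)
   = (2.478 kJ/mol)(-1.040) = -2.58 kJ/mol
ΔG < 0, so the forward reaction is spontaneous (proceeds forward).

ΔG = -2.58 kJ/mol; the forward reaction is spontaneous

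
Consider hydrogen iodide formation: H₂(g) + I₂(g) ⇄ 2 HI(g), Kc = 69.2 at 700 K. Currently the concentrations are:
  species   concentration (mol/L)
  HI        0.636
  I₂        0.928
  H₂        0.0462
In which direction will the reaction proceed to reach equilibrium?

forward (toward products)

Qc = [HI]² / ([H₂]·[I₂]) = (0.636)² / ((0.0462)·(0.928)) = 9.43
Qc = 9.43 < Kc = 69.2, so the forward reaction proceeds.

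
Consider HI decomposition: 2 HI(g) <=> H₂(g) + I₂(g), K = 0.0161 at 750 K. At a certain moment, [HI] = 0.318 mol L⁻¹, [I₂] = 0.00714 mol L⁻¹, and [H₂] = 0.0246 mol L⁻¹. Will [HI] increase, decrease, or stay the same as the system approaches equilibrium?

decrease

Q = [H₂]·[I₂] / [HI]² = (0.0246)·(0.00714) / (0.318)² = 0.00174
Q = 0.00174 < K = 0.0161: net forward reaction.
HI is a reactant, so it decreases.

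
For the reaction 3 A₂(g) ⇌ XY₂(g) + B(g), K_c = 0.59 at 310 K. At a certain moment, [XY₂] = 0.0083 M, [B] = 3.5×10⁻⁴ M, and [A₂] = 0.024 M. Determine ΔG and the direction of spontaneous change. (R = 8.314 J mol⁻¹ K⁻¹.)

Q_c = [XY₂]·[B] / [A₂]³ = (0.0083)·(3.5×10⁻⁴) / (0.024)³ = 0.210
ΔG = RT ln(Q_c/K_c) = (8.314 J mol⁻¹ K⁻¹)(310 K) × ln(0.210/0.59)
   = (2.577 kJ/mol)(-1.033) = -2.66 kJ/mol
ΔG < 0, so the forward reaction is spontaneous (proceeds forward).

ΔG = -2.66 kJ/mol; the forward reaction is spontaneous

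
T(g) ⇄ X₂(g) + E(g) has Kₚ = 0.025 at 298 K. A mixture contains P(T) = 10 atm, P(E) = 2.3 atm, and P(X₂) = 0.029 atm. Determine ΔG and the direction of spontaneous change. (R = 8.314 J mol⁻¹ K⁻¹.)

Qₚ = P(X₂)·P(E) / P(T) = (0.029)·(2.3) / (10) = 0.00667
ΔG = RT ln(Qₚ/Kₚ) = (8.314 J mol⁻¹ K⁻¹)(298 K) × ln(0.00667/0.025)
   = (2.478 kJ/mol)(-1.321) = -3.27 kJ/mol
ΔG < 0, so the forward reaction is spontaneous (proceeds forward).

ΔG = -3.27 kJ/mol; the forward reaction is spontaneous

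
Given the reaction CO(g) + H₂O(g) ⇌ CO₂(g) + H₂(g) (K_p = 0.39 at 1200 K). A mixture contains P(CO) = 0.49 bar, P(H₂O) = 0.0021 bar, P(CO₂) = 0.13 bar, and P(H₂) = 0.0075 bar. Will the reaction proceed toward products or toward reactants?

Q_p = P(CO₂)·P(H₂) / (P(CO)·P(H₂O)) = (0.13)·(0.0075) / ((0.49)·(0.0021)) = 0.95
Q_p = 0.95 > K_p = 0.39, so the reverse reaction proceeds.

toward reactants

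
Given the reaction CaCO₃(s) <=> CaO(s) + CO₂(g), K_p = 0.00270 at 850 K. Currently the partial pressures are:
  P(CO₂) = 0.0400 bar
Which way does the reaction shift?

in the reverse direction

(CaCO₃, CaO are pure solids — omitted from Q_p.)
Q_p = P(CO₂) = 0.0400
Q_p = 0.0400 > K_p = 0.00270, so the reverse reaction proceeds.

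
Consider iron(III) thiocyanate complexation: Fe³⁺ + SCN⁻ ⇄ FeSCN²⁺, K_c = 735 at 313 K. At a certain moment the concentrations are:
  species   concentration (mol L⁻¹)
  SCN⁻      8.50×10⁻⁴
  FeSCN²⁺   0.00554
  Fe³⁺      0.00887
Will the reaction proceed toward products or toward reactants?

Q_c = [FeSCN²⁺] / ([Fe³⁺]·[SCN⁻]) = (0.00554) / ((0.00887)·(8.50×10⁻⁴)) = 735
Q_c = 735 = K_c, so the system is already at equilibrium.

no net change (already at equilibrium)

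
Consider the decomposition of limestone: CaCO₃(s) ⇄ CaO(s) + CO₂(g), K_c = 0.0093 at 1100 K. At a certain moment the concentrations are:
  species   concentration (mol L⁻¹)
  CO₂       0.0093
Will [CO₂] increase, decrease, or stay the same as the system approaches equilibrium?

stay the same

(CaCO₃, CaO are pure solids — omitted from Q_c.)
Q_c = [CO₂] = 0.0093
Q_c = 0.0093 = K_c; the system is at equilibrium.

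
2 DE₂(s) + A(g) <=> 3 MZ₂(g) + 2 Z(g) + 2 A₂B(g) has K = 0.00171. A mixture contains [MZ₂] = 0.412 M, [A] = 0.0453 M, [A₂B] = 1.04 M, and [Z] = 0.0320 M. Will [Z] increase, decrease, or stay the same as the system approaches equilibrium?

(DE₂ is a pure solid — omitted from Q.)
Q = [MZ₂]³·[Z]²·[A₂B]² / [A] = (0.412)³·(0.0320)²·(1.04)² / (0.0453) = 0.00171
Q = 0.00171 = K; the system is at equilibrium.

stay the same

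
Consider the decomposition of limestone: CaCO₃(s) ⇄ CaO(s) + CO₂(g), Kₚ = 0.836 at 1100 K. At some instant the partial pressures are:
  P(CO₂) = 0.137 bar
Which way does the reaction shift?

(CaCO₃, CaO are pure solids — omitted from Qₚ.)
Qₚ = P(CO₂) = 0.137
Qₚ = 0.137 < Kₚ = 0.836, so the forward reaction proceeds.

toward products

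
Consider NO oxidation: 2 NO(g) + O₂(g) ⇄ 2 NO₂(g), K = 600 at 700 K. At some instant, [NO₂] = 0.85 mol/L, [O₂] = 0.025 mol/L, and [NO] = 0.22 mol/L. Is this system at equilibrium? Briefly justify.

Q = [NO₂]² / ([NO]²·[O₂]) = (0.85)² / ((0.22)²·(0.025)) = 600
Q = 600 = K; the system is at equilibrium.

yes, at equilibrium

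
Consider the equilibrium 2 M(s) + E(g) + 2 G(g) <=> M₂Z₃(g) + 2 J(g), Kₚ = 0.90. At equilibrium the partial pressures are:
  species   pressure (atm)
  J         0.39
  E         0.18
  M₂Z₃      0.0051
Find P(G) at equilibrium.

(M is a pure solid — omitted from Kₚ.)
At equilibrium, Kₚ = P(M₂Z₃)·P(J)² / (P(E)·P(G)²) = 0.90.
(0.0051)·(0.39)² / ((0.18)·(P(G))²) = 0.90
P(G)² = 0.00479 ⇒ P(G) = 0.069 atm

P(G) = 0.069 atm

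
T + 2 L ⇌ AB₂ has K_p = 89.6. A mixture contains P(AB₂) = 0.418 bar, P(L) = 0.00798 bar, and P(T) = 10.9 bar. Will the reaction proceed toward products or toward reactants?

reverse (toward reactants)

Q_p = P(AB₂) / (P(T)·P(L)²) = (0.418) / ((10.9)·(0.00798)²) = 602
Q_p = 602 > K_p = 89.6, so the reverse reaction proceeds.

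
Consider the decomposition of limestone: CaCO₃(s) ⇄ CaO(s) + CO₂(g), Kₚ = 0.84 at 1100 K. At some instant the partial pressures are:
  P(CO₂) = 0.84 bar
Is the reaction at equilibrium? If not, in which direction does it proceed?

(CaCO₃, CaO are pure solids — omitted from Qₚ.)
Qₚ = P(CO₂) = 0.84
Qₚ = 0.84 = Kₚ, so the system is already at equilibrium.

at equilibrium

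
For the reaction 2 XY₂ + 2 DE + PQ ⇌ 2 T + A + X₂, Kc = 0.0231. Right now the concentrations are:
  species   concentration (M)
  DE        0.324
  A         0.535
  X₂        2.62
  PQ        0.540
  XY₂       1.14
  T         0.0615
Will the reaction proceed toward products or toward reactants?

Qc = [T]²·[A]·[X₂] / ([XY₂]²·[DE]²·[PQ]) = (0.0615)²·(0.535)·(2.62) / ((1.14)²·(0.324)²·(0.540)) = 0.0720
Qc = 0.0720 > Kc = 0.0231, so the reverse reaction proceeds.

reverse (toward reactants)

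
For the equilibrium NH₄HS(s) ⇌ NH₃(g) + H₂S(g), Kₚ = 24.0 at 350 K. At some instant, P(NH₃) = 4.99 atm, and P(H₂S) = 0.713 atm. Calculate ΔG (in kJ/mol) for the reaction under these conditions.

ΔG = -5.55 kJ/mol

(NH₄HS is a pure solid — omitted from Qₚ.)
Qₚ = P(NH₃)·P(H₂S) = (4.99)·(0.713) = 3.56
ΔG = RT ln(Qₚ/Kₚ) = (8.314 J mol⁻¹ K⁻¹)(350 K) × ln(3.56/24.0)
   = (2.910 kJ/mol)(-1.908) = -5.55 kJ/mol
ΔG < 0, so the forward reaction is spontaneous (proceeds forward).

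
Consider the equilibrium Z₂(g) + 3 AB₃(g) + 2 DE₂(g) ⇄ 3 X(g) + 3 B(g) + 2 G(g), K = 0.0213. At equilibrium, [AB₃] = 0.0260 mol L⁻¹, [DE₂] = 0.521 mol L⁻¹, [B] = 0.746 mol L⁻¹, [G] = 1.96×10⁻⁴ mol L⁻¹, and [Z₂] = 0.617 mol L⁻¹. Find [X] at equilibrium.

[X] = 1.58 mol L⁻¹

At equilibrium, K = [X]³·[B]³·[G]² / ([Z₂]·[AB₃]³·[DE₂]²) = 0.0213.
([X])³·(0.746)³·(1.96×10⁻⁴)² / ((0.617)·(0.0260)³·(0.521)²) = 0.0213
[X]³ = 3.93 ⇒ [X] = 1.58 mol L⁻¹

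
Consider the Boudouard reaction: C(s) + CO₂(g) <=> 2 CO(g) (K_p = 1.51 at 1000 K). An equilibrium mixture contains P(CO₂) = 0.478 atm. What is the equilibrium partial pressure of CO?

P(CO) = 0.850 atm

(C is a pure solid — omitted from K_p.)
At equilibrium, K_p = P(CO)² / P(CO₂) = 1.51.
(P(CO))² / (0.478) = 1.51
P(CO)² = 0.722 ⇒ P(CO) = 0.850 atm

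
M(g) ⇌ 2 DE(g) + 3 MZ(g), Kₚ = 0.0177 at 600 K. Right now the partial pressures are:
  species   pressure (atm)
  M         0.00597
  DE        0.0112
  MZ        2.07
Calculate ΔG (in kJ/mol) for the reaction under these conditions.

ΔG = 11.7 kJ/mol

Qₚ = P(DE)²·P(MZ)³ / P(M) = (0.0112)²·(2.07)³ / (0.00597) = 0.186
ΔG = RT ln(Qₚ/Kₚ) = (8.314 J mol⁻¹ K⁻¹)(600 K) × ln(0.186/0.0177)
   = (4.988 kJ/mol)(2.352) = 11.7 kJ/mol
ΔG > 0, so the forward reaction is non-spontaneous (proceeds in reverse).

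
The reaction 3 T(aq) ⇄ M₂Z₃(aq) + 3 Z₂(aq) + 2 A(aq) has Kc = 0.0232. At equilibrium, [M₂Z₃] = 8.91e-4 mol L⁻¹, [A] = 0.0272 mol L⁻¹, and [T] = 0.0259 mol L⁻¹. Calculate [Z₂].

At equilibrium, Kc = [M₂Z₃]·[Z₂]³·[A]² / [T]³ = 0.0232.
(8.91e-4)·([Z₂])³·(0.0272)² / (0.0259)³ = 0.0232
[Z₂]³ = 0.611 ⇒ [Z₂] = 0.849 mol L⁻¹

[Z₂] = 0.849 mol L⁻¹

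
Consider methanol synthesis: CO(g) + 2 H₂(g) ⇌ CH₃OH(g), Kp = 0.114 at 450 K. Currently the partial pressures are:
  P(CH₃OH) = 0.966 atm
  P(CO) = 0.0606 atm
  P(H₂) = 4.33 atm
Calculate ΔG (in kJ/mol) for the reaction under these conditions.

Qp = P(CH₃OH) / (P(CO)·P(H₂)²) = (0.966) / ((0.0606)·(4.33)²) = 0.850
ΔG = RT ln(Qp/Kp) = (8.314 J mol⁻¹ K⁻¹)(450 K) × ln(0.850/0.114)
   = (3.741 kJ/mol)(2.009) = 7.52 kJ/mol
ΔG > 0, so the forward reaction is non-spontaneous (proceeds in reverse).

ΔG = 7.52 kJ/mol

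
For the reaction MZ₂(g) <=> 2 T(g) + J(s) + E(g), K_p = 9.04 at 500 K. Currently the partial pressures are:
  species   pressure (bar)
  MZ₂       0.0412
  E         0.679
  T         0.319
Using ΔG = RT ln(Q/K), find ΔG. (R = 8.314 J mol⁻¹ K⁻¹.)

(J is a pure solid — omitted from Q_p.)
Q_p = P(T)²·P(E) / P(MZ₂) = (0.319)²·(0.679) / (0.0412) = 1.68
ΔG = RT ln(Q_p/K_p) = (8.314 J mol⁻¹ K⁻¹)(500 K) × ln(1.68/9.04)
   = (4.157 kJ/mol)(-1.683) = -7.00 kJ/mol
ΔG < 0, so the forward reaction is spontaneous (proceeds forward).

ΔG = -7.00 kJ/mol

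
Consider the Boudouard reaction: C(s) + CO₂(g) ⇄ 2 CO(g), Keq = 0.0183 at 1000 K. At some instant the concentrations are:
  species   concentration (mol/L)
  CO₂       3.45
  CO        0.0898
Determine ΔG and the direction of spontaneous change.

ΔG = -17.1 kJ/mol; the forward reaction is spontaneous

(C is a pure solid — omitted from Q.)
Q = [CO]² / [CO₂] = (0.0898)² / (3.45) = 0.00234
ΔG = RT ln(Q/Keq) = (8.314 J mol⁻¹ K⁻¹)(1000 K) × ln(0.00234/0.0183)
   = (8.314 kJ/mol)(-2.057) = -17.1 kJ/mol
ΔG < 0, so the forward reaction is spontaneous (proceeds forward).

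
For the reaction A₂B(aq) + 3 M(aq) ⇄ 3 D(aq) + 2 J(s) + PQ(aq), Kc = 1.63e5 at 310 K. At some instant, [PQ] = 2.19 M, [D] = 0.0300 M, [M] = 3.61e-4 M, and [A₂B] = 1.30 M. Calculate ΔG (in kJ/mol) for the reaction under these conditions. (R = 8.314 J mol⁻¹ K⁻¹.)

(J is a pure solid — omitted from Qc.)
Qc = [D]³·[PQ] / ([A₂B]·[M]³) = (0.0300)³·(2.19) / ((1.30)·(3.61e-4)³) = 9.67e5
ΔG = RT ln(Qc/Kc) = (8.314 J mol⁻¹ K⁻¹)(310 K) × ln(9.67e5/1.63e5)
   = (2.577 kJ/mol)(1.780) = 4.59 kJ/mol
ΔG > 0, so the forward reaction is non-spontaneous (proceeds in reverse).

ΔG = 4.59 kJ/mol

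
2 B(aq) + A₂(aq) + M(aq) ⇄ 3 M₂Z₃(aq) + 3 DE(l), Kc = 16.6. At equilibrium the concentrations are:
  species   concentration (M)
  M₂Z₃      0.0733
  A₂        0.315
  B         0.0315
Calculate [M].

[M] = 0.0759 M

(DE is a pure liquid — omitted from Kc.)
At equilibrium, Kc = [M₂Z₃]³ / ([B]²·[A₂]·[M]) = 16.6.
(0.0733)³ / ((0.0315)²·(0.315)·([M])) = 16.6
[M] = 0.0759 M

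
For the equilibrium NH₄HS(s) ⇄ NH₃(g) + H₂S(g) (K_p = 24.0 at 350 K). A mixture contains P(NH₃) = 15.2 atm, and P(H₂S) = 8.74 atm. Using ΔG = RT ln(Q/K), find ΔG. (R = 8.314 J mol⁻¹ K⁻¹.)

(NH₄HS is a pure solid — omitted from Q_p.)
Q_p = P(NH₃)·P(H₂S) = (15.2)·(8.74) = 133
ΔG = RT ln(Q_p/K_p) = (8.314 J mol⁻¹ K⁻¹)(350 K) × ln(133/24.0)
   = (2.910 kJ/mol)(1.712) = 4.98 kJ/mol
ΔG > 0, so the forward reaction is non-spontaneous (proceeds in reverse).

ΔG = 4.98 kJ/mol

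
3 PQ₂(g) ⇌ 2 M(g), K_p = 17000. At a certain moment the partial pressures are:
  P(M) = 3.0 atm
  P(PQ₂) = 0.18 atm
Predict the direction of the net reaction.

Q_p = P(M)² / P(PQ₂)³ = (3.0)² / (0.18)³ = 1500
Q_p = 1500 < K_p = 17000, so the forward reaction proceeds.

to the right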